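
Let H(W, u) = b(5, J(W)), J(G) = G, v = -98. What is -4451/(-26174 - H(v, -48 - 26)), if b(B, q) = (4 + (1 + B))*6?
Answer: 4451/26234 ≈ 0.16967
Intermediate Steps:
b(B, q) = 30 + 6*B (b(B, q) = (5 + B)*6 = 30 + 6*B)
H(W, u) = 60 (H(W, u) = 30 + 6*5 = 30 + 30 = 60)
-4451/(-26174 - H(v, -48 - 26)) = -4451/(-26174 - 1*60) = -4451/(-26174 - 60) = -4451/(-26234) = -4451*(-1/26234) = 4451/26234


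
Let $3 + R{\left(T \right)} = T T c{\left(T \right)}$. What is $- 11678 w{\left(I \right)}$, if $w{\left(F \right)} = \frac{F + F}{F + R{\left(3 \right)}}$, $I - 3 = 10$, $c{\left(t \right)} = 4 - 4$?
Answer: $- \frac{151814}{5} \approx -30363.0$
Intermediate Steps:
$c{\left(t \right)} = 0$
$I = 13$ ($I = 3 + 10 = 13$)
$R{\left(T \right)} = -3$ ($R{\left(T \right)} = -3 + T T 0 = -3 + T^{2} \cdot 0 = -3 + 0 = -3$)
$w{\left(F \right)} = \frac{2 F}{-3 + F}$ ($w{\left(F \right)} = \frac{F + F}{F - 3} = \frac{2 F}{-3 + F}$)
$- 11678 w{\left(I \right)} = - 11678 \cdot 2 \cdot 13 \frac{1}{-3 + 13} = - 11678 \cdot 2 \cdot 13 \cdot \frac{1}{10} = \left(-11678\right) \frac{13}{5} = - \frac{151814}{5}$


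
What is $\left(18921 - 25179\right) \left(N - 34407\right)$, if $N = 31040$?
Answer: $21070686$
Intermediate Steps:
$\left(18921 - 25179\right) \left(N - 34407\right) = \left(18921 - 25179\right) \left(31040 - 34407\right) = \left(-6258\right) \left(-3367\right) = 21070686$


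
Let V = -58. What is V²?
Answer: 3364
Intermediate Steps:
V² = (-58)² = 3364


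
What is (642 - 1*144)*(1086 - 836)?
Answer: 124500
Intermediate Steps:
(642 - 1*144)*(1086 - 836) = (642 - 144)*250 = 498*250 = 124500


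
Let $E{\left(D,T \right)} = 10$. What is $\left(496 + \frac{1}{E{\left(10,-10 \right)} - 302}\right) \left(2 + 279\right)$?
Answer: $\frac{40697511}{292} \approx 1.3938 \cdot 10^{5}$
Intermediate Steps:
$\left(496 + \frac{1}{E{\left(10,-10 \right)} - 302}\right) \left(2 + 279\right) = \left(496 + \frac{1}{10 - 302}\right) \left(2 + 279\right) = \left(496 + \frac{1}{-292}\right) 281 = \left(496 - \frac{1}{292}\right) 281 = \frac{144831}{292} \cdot 281 = \frac{40697511}{292}$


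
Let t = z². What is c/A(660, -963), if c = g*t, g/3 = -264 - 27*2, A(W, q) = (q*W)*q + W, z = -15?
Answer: -1431/4080428 ≈ -0.00035070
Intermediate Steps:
A(W, q) = W + W*q² (A(W, q) = (W*q)*q + W = W*q² + W = W + W*q²)
g = -954 (g = 3*(-264 - 27*2) = 3*(-264 - 1*54) = 3*(-264 - 54) = 3*(-318) = -954)
t = 225 (t = (-15)² = 225)
c = -214650 (c = -954*225 = -214650)
c/A(660, -963) = -214650*1/(660*(1 + (-963)²)) = -214650*1/(660*(1 + 927369)) = -214650/(660*927370) = -214650/612064200 = -214650*1/612064200 = -1431/4080428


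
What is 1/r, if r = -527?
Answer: -1/527 ≈ -0.0018975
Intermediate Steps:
1/r = 1/(-527) = -1/527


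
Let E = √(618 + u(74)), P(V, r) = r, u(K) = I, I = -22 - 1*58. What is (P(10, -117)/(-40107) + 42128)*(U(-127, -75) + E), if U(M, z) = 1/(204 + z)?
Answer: 563209271/1724601 + 563209271*√538/13369 ≈ 9.7748e+5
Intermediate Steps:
I = -80 (I = -22 - 58 = -80)
u(K) = -80
E = √538 (E = √(618 - 80) = √538 ≈ 23.195)
(P(10, -117)/(-40107) + 42128)*(U(-127, -75) + E) = (-117/(-40107) + 42128)*(1/(204 - 75) + √538) = (-117*(-1/40107) + 42128)*(1/129 + √538) = (39/13369 + 42128)*(1/129 + √538) = 563209271*(1/129 + √538)/13369 = 563209271/1724601 + 563209271*√538/13369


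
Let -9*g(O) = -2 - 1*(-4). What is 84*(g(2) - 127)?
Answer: -32060/3 ≈ -10687.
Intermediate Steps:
g(O) = -2/9 (g(O) = -(-2 - 1*(-4))/9 = -(-2 + 4)/9 = -⅑*2 = -2/9)
84*(g(2) - 127) = 84*(-2/9 - 127) = 84*(-1145/9) = -32060/3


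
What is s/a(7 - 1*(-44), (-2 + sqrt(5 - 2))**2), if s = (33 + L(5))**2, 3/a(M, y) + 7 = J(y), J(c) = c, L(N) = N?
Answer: -5776*sqrt(3)/3 ≈ -3334.8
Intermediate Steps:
a(M, y) = 3/(-7 + y)
s = 1444 (s = (33 + 5)**2 = 38**2 = 1444)
s/a(7 - 1*(-44), (-2 + sqrt(5 - 2))**2) = 1444/((3/(-7 + (-2 + sqrt(5 - 2))**2))) = 1444/((3/(-7 + (-2 + sqrt(3))**2))) = 1444*(-7/3 + (-2 + sqrt(3))**2/3) = -10108/3 + 1444*(-2 + sqrt(3))**2/3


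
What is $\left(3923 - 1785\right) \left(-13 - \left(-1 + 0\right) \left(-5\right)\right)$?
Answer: $-38484$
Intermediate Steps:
$\left(3923 - 1785\right) \left(-13 - \left(-1 + 0\right) \left(-5\right)\right) = \left(3923 - 1785\right) \left(-13 - \left(-1\right) \left(-5\right)\right) = 2138 \left(-13 - 5\right) = 2138 \left(-18\right) = -38484$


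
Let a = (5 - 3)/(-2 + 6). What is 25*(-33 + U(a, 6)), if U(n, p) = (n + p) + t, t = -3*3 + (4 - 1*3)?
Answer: -1725/2 ≈ -862.50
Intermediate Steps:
a = 1/2 (a = 2/4 = 2*(1/4) = 1/2 ≈ 0.50000)
t = -8 (t = -9 + (4 - 3) = -9 + 1 = -8)
U(n, p) = -8 + n + p (U(n, p) = (n + p) - 8 = -8 + n + p)
25*(-33 + U(a, 6)) = 25*(-33 + (-8 + 1/2 + 6)) = 25*(-33 - 3/2) = 25*(-69/2) = -1725/2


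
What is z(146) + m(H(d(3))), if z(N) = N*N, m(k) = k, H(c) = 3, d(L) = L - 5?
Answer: 21319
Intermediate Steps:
d(L) = -5 + L
z(N) = N²
z(146) + m(H(d(3))) = 146² + 3 = 21316 + 3 = 21319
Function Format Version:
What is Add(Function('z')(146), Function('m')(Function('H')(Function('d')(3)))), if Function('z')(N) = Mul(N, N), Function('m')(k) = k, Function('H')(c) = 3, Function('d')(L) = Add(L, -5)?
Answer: 21319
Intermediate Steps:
Function('d')(L) = Add(-5, L)
Function('z')(N) = Pow(N, 2)
Add(Function('z')(146), Function('m')(Function('H')(Function('d')(3)))) = Add(Pow(146, 2), 3) = Add(21316, 3) = 21319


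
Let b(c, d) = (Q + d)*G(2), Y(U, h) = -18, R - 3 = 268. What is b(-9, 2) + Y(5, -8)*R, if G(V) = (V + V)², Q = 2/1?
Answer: -4814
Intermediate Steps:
R = 271 (R = 3 + 268 = 271)
Q = 2 (Q = 2*1 = 2)
G(V) = 4*V² (G(V) = (2*V)² = 4*V²)
b(c, d) = 32 + 16*d (b(c, d) = (2 + d)*(4*2²) = (2 + d)*(4*4) = (2 + d)*16 = 32 + 16*d)
b(-9, 2) + Y(5, -8)*R = (32 + 16*2) - 18*271 = (32 + 32) - 4878 = 64 - 4878 = -4814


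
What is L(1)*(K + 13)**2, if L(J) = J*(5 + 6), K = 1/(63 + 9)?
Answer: 9657659/5184 ≈ 1863.0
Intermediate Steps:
K = 1/72 ≈ 0.013889
L(J) = 11*J (L(J) = J*11 = 11*J)
L(1)*(K + 13)**2 = (11*1)*(1/72 + 13)**2 = 11*(937/72)**2 = 11*(877969/5184) = 9657659/5184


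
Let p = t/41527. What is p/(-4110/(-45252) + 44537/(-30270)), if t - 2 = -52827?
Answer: 1004979513375/1090648184984 ≈ 0.92145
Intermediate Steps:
t = -52825 (t = 2 - 52827 = -52825)
p = -52825/41527 ≈ -1.2721
p/(-4110/(-45252) + 44537/(-30270)) = -52825/(41527*(-4110/(-45252) + 44537/(-30270))) = -52825/(41527*(-4110*(-1/45252) + 44537*(-1/30270))) = -52825/(41527*(685/7542 - 44537/30270)) = -52825/(41527*(-26263592/19024695)) = -52825/41527*(-19024695/26263592) = 1004979513375/1090648184984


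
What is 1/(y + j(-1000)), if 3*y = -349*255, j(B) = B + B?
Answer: -1/31665 ≈ -3.1581e-5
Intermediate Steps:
j(B) = 2*B
y = -29665 (y = (-349*255)/3 = (1/3)*(-88995) = -29665)
1/(y + j(-1000)) = 1/(-29665 + 2*(-1000)) = 1/(-29665 - 2000) = 1/(-31665) = -1/31665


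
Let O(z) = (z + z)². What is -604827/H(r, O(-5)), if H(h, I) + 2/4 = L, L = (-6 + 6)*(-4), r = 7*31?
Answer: 1209654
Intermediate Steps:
O(z) = 4*z² (O(z) = (2*z)² = 4*z²)
r = 217
L = 0 (L = 0*(-4) = 0)
H(h, I) = -½ (H(h, I) = -½ + 0 = -½)
-604827/H(r, O(-5)) = -604827/(-½) = -604827*(-2) = 1209654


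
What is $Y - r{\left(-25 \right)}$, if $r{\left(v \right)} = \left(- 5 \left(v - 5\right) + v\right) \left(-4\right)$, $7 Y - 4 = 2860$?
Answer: $\frac{6364}{7} \approx 909.14$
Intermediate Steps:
$Y = \frac{2864}{7}$ ($Y = \frac{4}{7} + \frac{1}{7} \cdot 2860 = \frac{4}{7} + \frac{2860}{7} = \frac{2864}{7} \approx 409.14$)
$r{\left(v \right)} = -100 + 16 v$ ($r{\left(v \right)} = \left(- 5 \left(-5 + v\right) + v\right) \left(-4\right) = \left(\left(25 - 5 v\right) + v\right) \left(-4\right) = \left(25 - 4 v\right) \left(-4\right) = -100 + 16 v$)
$Y - r{\left(-25 \right)} = \frac{2864}{7} - \left(-100 + 16 \left(-25\right)\right) = \frac{2864}{7} - \left(-100 - 400\right) = \frac{2864}{7} - -500 = \frac{2864}{7} + 500 = \frac{6364}{7}$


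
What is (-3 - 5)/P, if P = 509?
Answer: -8/509 ≈ -0.015717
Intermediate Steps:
(-3 - 5)/P = (-3 - 5)/509 = (1/509)*(-8) = -8/509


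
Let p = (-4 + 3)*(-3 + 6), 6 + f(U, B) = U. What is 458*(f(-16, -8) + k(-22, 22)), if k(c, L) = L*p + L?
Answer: -30228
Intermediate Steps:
f(U, B) = -6 + U
p = -3 (p = -1*3 = -3)
k(c, L) = -2*L (k(c, L) = L*(-3) + L = -3*L + L = -2*L)
458*(f(-16, -8) + k(-22, 22)) = 458*((-6 - 16) - 2*22) = 458*(-22 - 44) = 458*(-66) = -30228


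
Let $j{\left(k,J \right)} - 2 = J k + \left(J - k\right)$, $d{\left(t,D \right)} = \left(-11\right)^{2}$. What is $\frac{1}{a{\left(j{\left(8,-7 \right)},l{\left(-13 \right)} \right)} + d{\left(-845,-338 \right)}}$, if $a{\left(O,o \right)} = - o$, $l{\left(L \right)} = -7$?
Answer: $\frac{1}{128} \approx 0.0078125$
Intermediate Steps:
$d{\left(t,D \right)} = 121$
$j{\left(k,J \right)} = 2 + J - k + J k$ ($j{\left(k,J \right)} = 2 + \left(J k + \left(J - k\right)\right) = 2 + \left(J - k + J k\right) = 2 + J - k + J k$)
$\frac{1}{a{\left(j{\left(8,-7 \right)},l{\left(-13 \right)} \right)} + d{\left(-845,-338 \right)}} = \frac{1}{\left(-1\right) \left(-7\right) + 121} = \frac{1}{7 + 121} = \frac{1}{128}$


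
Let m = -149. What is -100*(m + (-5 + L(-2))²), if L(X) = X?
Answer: 10000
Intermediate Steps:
-100*(m + (-5 + L(-2))²) = -100*(-149 + (-5 - 2)²) = -100*(-149 + (-7)²) = -100*(-149 + 49) = -100*(-100) = 10000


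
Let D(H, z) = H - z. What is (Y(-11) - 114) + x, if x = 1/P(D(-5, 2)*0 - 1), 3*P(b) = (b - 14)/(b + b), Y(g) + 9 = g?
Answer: -668/5 ≈ -133.60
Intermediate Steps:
Y(g) = -9 + g
P(b) = (-14 + b)/(6*b) (P(b) = ((b - 14)/(b + b))/3 = ((-14 + b)/((2*b)))/3 = ((-14 + b)*(1/(2*b)))/3 = ((-14 + b)/(2*b))/3 = (-14 + b)/(6*b))
x = 2/5 (x = 1/((-14 + ((-5 - 1*2)*0 - 1))/(6*((-5 - 1*2)*0 - 1))) = 1/((-14 + ((-5 - 2)*0 - 1))/(6*((-5 - 2)*0 - 1))) = 1/((-14 + (-7*0 - 1))/(6*(-7*0 - 1))) = 1/((-14 + (0 - 1))/(6*(0 - 1))) = 1/((1/6)*(-14 - 1)/(-1)) = 1/((1/6)*(-1)*(-15)) = 1/(5/2) = 2/5 ≈ 0.40000)
(Y(-11) - 114) + x = ((-9 - 11) - 114) + 2/5 = (-20 - 114) + 2/5 = -134 + 2/5 = -668/5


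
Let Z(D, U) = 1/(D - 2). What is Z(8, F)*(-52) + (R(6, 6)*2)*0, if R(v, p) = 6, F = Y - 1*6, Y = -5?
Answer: -26/3 ≈ -8.6667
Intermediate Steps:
F = -11 (F = -5 - 1*6 = -5 - 6 = -11)
Z(D, U) = 1/(-2 + D)
Z(8, F)*(-52) + (R(6, 6)*2)*0 = -52/(-2 + 8) + (6*2)*0 = -52/6 + 12*0 = (⅙)*(-52) + 0 = -26/3 + 0 = -26/3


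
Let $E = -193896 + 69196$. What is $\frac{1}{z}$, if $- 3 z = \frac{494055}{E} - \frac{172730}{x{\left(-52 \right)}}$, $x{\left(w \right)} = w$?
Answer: $- \frac{972660}{1075687007} \approx -0.00090422$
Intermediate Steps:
$E = -124700$
$z = - \frac{1075687007}{972660}$ ($z = - \frac{\frac{494055}{-124700} - \frac{172730}{-52}}{3} = - \frac{494055 \left(- \frac{1}{124700}\right) - - \frac{86365}{26}}{3} = - \frac{- \frac{98811}{24940} + \frac{86365}{26}}{3} = \left(- \frac{1}{3}\right) \frac{1075687007}{324220} = - \frac{1075687007}{972660} \approx -1105.9$)
$\frac{1}{z} = \frac{1}{- \frac{1075687007}{972660}} = - \frac{972660}{1075687007}$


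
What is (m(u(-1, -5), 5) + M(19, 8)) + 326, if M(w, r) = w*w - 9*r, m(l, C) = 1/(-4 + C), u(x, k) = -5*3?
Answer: 616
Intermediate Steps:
u(x, k) = -15
M(w, r) = w² - 9*r
(m(u(-1, -5), 5) + M(19, 8)) + 326 = (1/(-4 + 5) + (19² - 9*8)) + 326 = (1/1 + (361 - 72)) + 326 = (1 + 289) + 326 = 290 + 326 = 616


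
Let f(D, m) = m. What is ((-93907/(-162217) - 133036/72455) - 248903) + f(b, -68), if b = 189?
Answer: -266025334375892/1068493885 ≈ -2.4897e+5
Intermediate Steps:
((-93907/(-162217) - 133036/72455) - 248903) + f(b, -68) = ((-93907/(-162217) - 133036/72455) - 248903) - 68 = ((-93907*(-1/162217) - 133036*1/72455) - 248903) - 68 = ((8537/14747 - 133036/72455) - 248903) - 68 = (-1343333557/1068493885 - 248903) - 68 = -265952676791712/1068493885 - 68 = -266025334375892/1068493885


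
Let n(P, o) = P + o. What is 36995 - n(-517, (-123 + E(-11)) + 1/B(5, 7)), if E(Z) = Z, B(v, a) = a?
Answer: 263521/7 ≈ 37646.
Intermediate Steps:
36995 - n(-517, (-123 + E(-11)) + 1/B(5, 7)) = 36995 - (-517 + ((-123 - 11) + 1/7)) = 36995 - (-517 + (-134 + ⅐)) = 36995 - (-517 - 937/7) = 36995 - 1*(-4556/7) = 36995 + 4556/7 = 263521/7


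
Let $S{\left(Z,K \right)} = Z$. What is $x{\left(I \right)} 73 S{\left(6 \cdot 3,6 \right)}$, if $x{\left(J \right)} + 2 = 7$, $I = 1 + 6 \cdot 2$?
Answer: $6570$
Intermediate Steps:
$I = 13$ ($I = 1 + 12 = 13$)
$x{\left(J \right)} = 5$ ($x{\left(J \right)} = -2 + 7 = 5$)
$x{\left(I \right)} 73 S{\left(6 \cdot 3,6 \right)} = 5 \cdot 73 \cdot 6 \cdot 3 = 365 \cdot 18 = 6570$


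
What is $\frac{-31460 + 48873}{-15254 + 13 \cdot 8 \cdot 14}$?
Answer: $- \frac{17413}{13798} \approx -1.262$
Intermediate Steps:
$\frac{-31460 + 48873}{-15254 + 13 \cdot 8 \cdot 14} = \frac{17413}{-15254 + 104 \cdot 14} = \frac{17413}{-15254 + 1456} = \frac{17413}{-13798} = 17413 \left(- \frac{1}{13798}\right) = - \frac{17413}{13798}$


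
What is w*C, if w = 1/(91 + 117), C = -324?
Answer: -81/52 ≈ -1.5577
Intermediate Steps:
w = 1/208 ≈ 0.0048077
w*C = (1/208)*(-324) = -81/52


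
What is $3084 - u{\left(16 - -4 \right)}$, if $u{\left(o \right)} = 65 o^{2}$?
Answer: $-22916$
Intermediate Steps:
$3084 - u{\left(16 - -4 \right)} = 3084 - 65 \left(16 - -4\right)^{2} = 3084 - 65 \left(16 + 4\right)^{2} = 3084 - 65 \cdot 20^{2} = 3084 - 65 \cdot 400 = 3084 - 26000 = -22916$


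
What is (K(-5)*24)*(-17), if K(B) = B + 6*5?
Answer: -10200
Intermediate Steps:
K(B) = 30 + B (K(B) = B + 30 = 30 + B)
(K(-5)*24)*(-17) = ((30 - 5)*24)*(-17) = (25*24)*(-17) = 600*(-17) = -10200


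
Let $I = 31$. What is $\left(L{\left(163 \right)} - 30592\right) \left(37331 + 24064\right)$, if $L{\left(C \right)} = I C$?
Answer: $-1567966905$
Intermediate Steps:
$L{\left(C \right)} = 31 C$
$\left(L{\left(163 \right)} - 30592\right) \left(37331 + 24064\right) = \left(31 \cdot 163 - 30592\right) \left(37331 + 24064\right) = \left(5053 - 30592\right) 61395 = \left(-25539\right) 61395 = -1567966905$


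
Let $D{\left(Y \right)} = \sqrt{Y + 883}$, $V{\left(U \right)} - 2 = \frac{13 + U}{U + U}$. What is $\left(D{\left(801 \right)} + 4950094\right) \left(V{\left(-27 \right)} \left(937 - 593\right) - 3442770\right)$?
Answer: $- \frac{460031075477764}{27} - \frac{185867612 \sqrt{421}}{27} \approx -1.7038 \cdot 10^{13}$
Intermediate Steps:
$V{\left(U \right)} = 2 + \frac{13 + U}{2 U}$ ($V{\left(U \right)} = 2 + \frac{13 + U}{U + U} = 2 + \frac{13 + U}{2 U}$)
$D{\left(Y \right)} = \sqrt{883 + Y}$
$\left(D{\left(801 \right)} + 4950094\right) \left(V{\left(-27 \right)} \left(937 - 593\right) - 3442770\right) = \left(\sqrt{883 + 801} + 4950094\right) \left(\frac{13 + 5 \left(-27\right)}{2 \left(-27\right)} \left(937 - 593\right) - 3442770\right) = \left(\sqrt{1684} + 4950094\right) \left(\frac{1}{2} \left(- \frac{1}{27}\right) \left(13 - 135\right) 344 - 3442770\right) = \left(2 \sqrt{421} + 4950094\right) \left(\frac{1}{2} \left(- \frac{1}{27}\right) \left(-122\right) 344 - 3442770\right) = \left(4950094 + 2 \sqrt{421}\right) \left(\frac{61}{27} \cdot 344 - 3442770\right) = \left(4950094 + 2 \sqrt{421}\right) \left(\frac{20984}{27} - 3442770\right) = \left(4950094 + 2 \sqrt{421}\right) \left(- \frac{92933806}{27}\right) = - \frac{460031075477764}{27} - \frac{185867612 \sqrt{421}}{27}$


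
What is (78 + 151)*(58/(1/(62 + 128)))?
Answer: 2523580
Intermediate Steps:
(78 + 151)*(58/(1/(62 + 128))) = 229*(58/(1/190)) = 229*(58*190) = 229*11020 = 2523580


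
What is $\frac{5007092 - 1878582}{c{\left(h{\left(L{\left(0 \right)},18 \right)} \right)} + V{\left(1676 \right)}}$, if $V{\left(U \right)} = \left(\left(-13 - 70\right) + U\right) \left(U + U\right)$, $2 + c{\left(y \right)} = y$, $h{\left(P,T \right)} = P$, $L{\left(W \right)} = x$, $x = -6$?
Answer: $\frac{1564255}{2669864} \approx 0.58589$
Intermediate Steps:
$L{\left(W \right)} = -6$
$c{\left(y \right)} = -2 + y$
$V{\left(U \right)} = 2 U \left(-83 + U\right)$ ($V{\left(U \right)} = \left(\left(-13 - 70\right) + U\right) 2 U = \left(-83 + U\right) 2 U = 2 U \left(-83 + U\right)$)
$\frac{5007092 - 1878582}{c{\left(h{\left(L{\left(0 \right)},18 \right)} \right)} + V{\left(1676 \right)}} = \frac{5007092 - 1878582}{\left(-2 - 6\right) + 2 \cdot 1676 \left(-83 + 1676\right)} = \frac{3128510}{-8 + 2 \cdot 1676 \cdot 1593} = \frac{3128510}{-8 + 5339736} = \frac{3128510}{5339728} = 3128510 \cdot \frac{1}{5339728} = \frac{1564255}{2669864}$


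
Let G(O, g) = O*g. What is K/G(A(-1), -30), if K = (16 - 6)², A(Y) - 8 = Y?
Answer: -10/21 ≈ -0.47619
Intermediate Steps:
A(Y) = 8 + Y
K = 100 (K = 10² = 100)
K/G(A(-1), -30) = 100/(((8 - 1)*(-30))) = 100/((7*(-30))) = 100/(-210) = 100*(-1/210) = -10/21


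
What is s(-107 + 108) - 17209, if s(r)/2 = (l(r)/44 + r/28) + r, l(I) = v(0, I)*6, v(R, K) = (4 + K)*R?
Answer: -240897/14 ≈ -17207.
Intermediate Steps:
v(R, K) = R*(4 + K)
l(I) = 0 (l(I) = (0*(4 + I))*6 = 0*6 = 0)
s(r) = 29*r/14 (s(r) = 2*((0/44 + r/28) + r) = 2*((0*(1/44) + r*(1/28)) + r) = 2*((0 + r/28) + r) = 2*(r/28 + r) = 2*(29*r/28) = 29*r/14)
s(-107 + 108) - 17209 = 29*(-107 + 108)/14 - 17209 = (29/14)*1 - 17209 = 29/14 - 17209 = -240897/14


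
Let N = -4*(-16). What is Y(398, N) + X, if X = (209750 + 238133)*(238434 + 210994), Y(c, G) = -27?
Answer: 201291160897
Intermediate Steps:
N = 64
X = 201291160924 (X = 447883*449428 = 201291160924)
Y(398, N) + X = -27 + 201291160924 = 201291160897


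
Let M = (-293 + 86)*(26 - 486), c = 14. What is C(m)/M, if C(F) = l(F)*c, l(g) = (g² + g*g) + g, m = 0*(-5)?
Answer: 0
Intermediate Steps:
M = 95220 (M = -207*(-460) = 95220)
m = 0
l(g) = g + 2*g² (l(g) = (g² + g²) + g = 2*g² + g = g + 2*g²)
C(F) = 14*F*(1 + 2*F) (C(F) = (F*(1 + 2*F))*14 = 14*F*(1 + 2*F))
C(m)/M = (14*0*(1 + 2*0))/95220 = (14*0*(1 + 0))*(1/95220) = (14*0*1)*(1/95220) = 0*(1/95220) = 0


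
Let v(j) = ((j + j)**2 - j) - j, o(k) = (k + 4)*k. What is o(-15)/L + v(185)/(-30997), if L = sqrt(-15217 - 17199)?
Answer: -136530/30997 - 165*I*sqrt(2026)/8104 ≈ -4.4046 - 0.91644*I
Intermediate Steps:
L = 4*I*sqrt(2026) (L = sqrt(-32416) = 4*I*sqrt(2026) ≈ 180.04*I)
o(k) = k*(4 + k) (o(k) = (4 + k)*k = k*(4 + k))
v(j) = -2*j + 4*j**2 (v(j) = ((2*j)**2 - j) - j = (4*j**2 - j) - j = (-j + 4*j**2) - j = -2*j + 4*j**2)
o(-15)/L + v(185)/(-30997) = (-15*(4 - 15))/((4*I*sqrt(2026))) + (2*185*(-1 + 2*185))/(-30997) = (-15*(-11))*(-I*sqrt(2026)/8104) + (2*185*(-1 + 370))*(-1/30997) = 165*(-I*sqrt(2026)/8104) + (2*185*369)*(-1/30997) = -165*I*sqrt(2026)/8104 + 136530*(-1/30997) = -165*I*sqrt(2026)/8104 - 136530/30997 = -136530/30997 - 165*I*sqrt(2026)/8104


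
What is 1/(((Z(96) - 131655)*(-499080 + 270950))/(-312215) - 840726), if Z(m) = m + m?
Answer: -62443/58495584456 ≈ -1.0675e-6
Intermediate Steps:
Z(m) = 2*m
1/(((Z(96) - 131655)*(-499080 + 270950))/(-312215) - 840726) = 1/(((2*96 - 131655)*(-499080 + 270950))/(-312215) - 840726) = 1/(((192 - 131655)*(-228130))*(-1/312215) - 840726) = 1/(-131463*(-228130)*(-1/312215) - 840726) = 1/(29990654190*(-1/312215) - 840726) = 1/(-5998130838/62443 - 840726) = 1/(-58495584456/62443) = -62443/58495584456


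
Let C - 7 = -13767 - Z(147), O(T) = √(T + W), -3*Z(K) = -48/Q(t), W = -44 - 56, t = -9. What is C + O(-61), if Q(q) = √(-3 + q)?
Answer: -13760 + I*√161 + 8*I*√3/3 ≈ -13760.0 + 17.307*I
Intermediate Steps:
W = -100
Z(K) = -8*I*√3/3 (Z(K) = -(-16)/(√(-3 - 9)) = -(-16)/(√(-12)) = -(-16)/(2*I*√3) = -(-16)*(-I*√3/6) = -8*I*√3/3)
O(T) = √(-100 + T) (O(T) = √(T - 100) = √(-100 + T))
C = -13760 + 8*I*√3/3 (C = 7 + (-13767 - (-8)*I*√3/3) = 7 + (-13767 + 8*I*√3/3) = -13760 + 8*I*√3/3 ≈ -13760.0 + 4.6188*I)
C + O(-61) = (-13760 + 8*I*√3/3) + √(-100 - 61) = (-13760 + 8*I*√3/3) + √(-161) = (-13760 + 8*I*√3/3) + I*√161 = -13760 + I*√161 + 8*I*√3/3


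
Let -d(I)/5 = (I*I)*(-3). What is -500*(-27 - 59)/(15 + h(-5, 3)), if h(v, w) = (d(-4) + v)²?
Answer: 1075/1381 ≈ 0.77842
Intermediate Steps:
d(I) = 15*I² (d(I) = -5*I*I*(-3) = -5*I²*(-3) = -(-15)*I² = 15*I²)
h(v, w) = (240 + v)² (h(v, w) = (15*(-4)² + v)² = (15*16 + v)² = (240 + v)²)
-500*(-27 - 59)/(15 + h(-5, 3)) = -500*(-27 - 59)/(15 + (240 - 5)²) = -(-43000)/(15 + 235²) = -(-43000)/(15 + 55225) = -(-43000)/55240 = -500*(-43/27620) = 1075/1381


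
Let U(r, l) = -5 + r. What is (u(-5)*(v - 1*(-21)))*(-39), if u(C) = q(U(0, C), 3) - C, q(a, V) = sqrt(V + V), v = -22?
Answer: 195 + 39*sqrt(6) ≈ 290.53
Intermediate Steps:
q(a, V) = sqrt(2)*sqrt(V) (q(a, V) = sqrt(2*V) = sqrt(2)*sqrt(V))
u(C) = sqrt(6) - C (u(C) = sqrt(2)*sqrt(3) - C = sqrt(6) - C)
(u(-5)*(v - 1*(-21)))*(-39) = ((sqrt(6) - 1*(-5))*(-22 - 1*(-21)))*(-39) = ((sqrt(6) + 5)*(-22 + 21))*(-39) = ((5 + sqrt(6))*(-1))*(-39) = (-5 - sqrt(6))*(-39) = 195 + 39*sqrt(6)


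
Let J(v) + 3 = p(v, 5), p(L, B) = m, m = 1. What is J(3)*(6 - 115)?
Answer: 218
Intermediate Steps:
p(L, B) = 1
J(v) = -2 (J(v) = -3 + 1 = -2)
J(3)*(6 - 115) = -2*(6 - 115) = -2*(-109) = 218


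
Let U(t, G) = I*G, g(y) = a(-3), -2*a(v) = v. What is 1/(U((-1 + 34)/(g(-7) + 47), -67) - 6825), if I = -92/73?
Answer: -73/492061 ≈ -0.00014836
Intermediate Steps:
a(v) = -v/2
g(y) = 3/2 (g(y) = -½*(-3) = 3/2)
I = -92/73 (I = -92*1/73 = -92/73 ≈ -1.2603)
U(t, G) = -92*G/73
1/(U((-1 + 34)/(g(-7) + 47), -67) - 6825) = 1/(-92/73*(-67) - 6825) = 1/(6164/73 - 6825) = 1/(-492061/73) = -73/492061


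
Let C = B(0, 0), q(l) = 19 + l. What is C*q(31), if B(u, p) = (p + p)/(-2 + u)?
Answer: 0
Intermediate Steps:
B(u, p) = 2*p/(-2 + u) (B(u, p) = (2*p)/(-2 + u) = 2*p/(-2 + u))
C = 0 (C = 2*0/(-2 + 0) = 2*0/(-2) = 2*0*(-1/2) = 0)
C*q(31) = 0*(19 + 31) = 0*50 = 0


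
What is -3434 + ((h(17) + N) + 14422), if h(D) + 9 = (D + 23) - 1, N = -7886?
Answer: 3132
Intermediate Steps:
h(D) = 13 + D (h(D) = -9 + ((D + 23) - 1) = -9 + ((23 + D) - 1) = -9 + (22 + D) = 13 + D)
-3434 + ((h(17) + N) + 14422) = -3434 + (((13 + 17) - 7886) + 14422) = -3434 + ((30 - 7886) + 14422) = -3434 + (-7856 + 14422) = -3434 + 6566 = 3132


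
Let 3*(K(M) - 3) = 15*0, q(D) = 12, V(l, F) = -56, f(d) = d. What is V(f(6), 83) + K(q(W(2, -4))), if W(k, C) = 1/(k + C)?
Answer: -53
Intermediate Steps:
W(k, C) = 1/(C + k)
K(M) = 3 (K(M) = 3 + (15*0)/3 = 3 + (⅓)*0 = 3 + 0 = 3)
V(f(6), 83) + K(q(W(2, -4))) = -56 + 3 = -53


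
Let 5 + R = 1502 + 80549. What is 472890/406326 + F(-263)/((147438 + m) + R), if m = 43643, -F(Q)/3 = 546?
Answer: 21415577507/18496433567 ≈ 1.1578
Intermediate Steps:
F(Q) = -1638 (F(Q) = -3*546 = -1638)
R = 82046 (R = -5 + (1502 + 80549) = -5 + 82051 = 82046)
472890/406326 + F(-263)/((147438 + m) + R) = 472890/406326 - 1638/((147438 + 43643) + 82046) = 472890*(1/406326) - 1638/(191081 + 82046) = 78815/67721 - 1638/273127 = 21415577507/18496433567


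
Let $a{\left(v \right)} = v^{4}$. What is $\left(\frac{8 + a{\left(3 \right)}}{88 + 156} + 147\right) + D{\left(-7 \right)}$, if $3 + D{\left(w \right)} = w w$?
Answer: $\frac{47181}{244} \approx 193.36$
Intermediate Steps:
$D{\left(w \right)} = -3 + w^{2}$ ($D{\left(w \right)} = -3 + w w = -3 + w^{2}$)
$\left(\frac{8 + a{\left(3 \right)}}{88 + 156} + 147\right) + D{\left(-7 \right)} = \left(\frac{8 + 3^{4}}{88 + 156} + 147\right) - \left(3 - \left(-7\right)^{2}\right) = \left(\frac{8 + 81}{244} + 147\right) + \left(-3 + 49\right) = \left(89 \cdot \frac{1}{244} + 147\right) + 46 = \left(\frac{89}{244} + 147\right) + 46 = \frac{35957}{244} + 46 = \frac{47181}{244}$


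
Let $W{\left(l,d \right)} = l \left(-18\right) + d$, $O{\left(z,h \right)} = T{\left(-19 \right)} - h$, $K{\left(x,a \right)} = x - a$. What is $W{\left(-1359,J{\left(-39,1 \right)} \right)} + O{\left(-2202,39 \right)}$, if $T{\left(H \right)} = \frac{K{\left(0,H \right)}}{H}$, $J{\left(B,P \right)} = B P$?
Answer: $24383$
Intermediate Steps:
$T{\left(H \right)} = -1$ ($T{\left(H \right)} = \frac{0 - H}{H} = \frac{\left(-1\right) H}{H} = -1$)
$O{\left(z,h \right)} = -1 - h$
$W{\left(l,d \right)} = d - 18 l$ ($W{\left(l,d \right)} = - 18 l + d = d - 18 l$)
$W{\left(-1359,J{\left(-39,1 \right)} \right)} + O{\left(-2202,39 \right)} = \left(\left(-39\right) 1 - -24462\right) - 40 = \left(-39 + 24462\right) - 40 = 24423 - 40 = 24383$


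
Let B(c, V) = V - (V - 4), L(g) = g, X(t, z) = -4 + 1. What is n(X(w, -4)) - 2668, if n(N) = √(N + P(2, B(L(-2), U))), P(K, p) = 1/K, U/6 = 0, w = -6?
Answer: -2668 + I*√10/2 ≈ -2668.0 + 1.5811*I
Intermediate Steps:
U = 0 (U = 6*0 = 0)
X(t, z) = -3
B(c, V) = 4 (B(c, V) = V - (-4 + V) = V + (4 - V) = 4)
n(N) = √(½ + N) (n(N) = √(N + 1/2) = √(N + ½) = √(½ + N))
n(X(w, -4)) - 2668 = √(2 + 4*(-3))/2 - 2668 = √(2 - 12)/2 - 2668 = √(-10)/2 - 2668 = (I*√10)/2 - 2668 = I*√10/2 - 2668 = -2668 + I*√10/2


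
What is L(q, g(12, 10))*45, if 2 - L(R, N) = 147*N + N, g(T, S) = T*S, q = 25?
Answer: -799110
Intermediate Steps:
g(T, S) = S*T
L(R, N) = 2 - 148*N (L(R, N) = 2 - (147*N + N) = 2 - 148*N)
L(q, g(12, 10))*45 = (2 - 1480*12)*45 = (2 - 148*120)*45 = (2 - 17760)*45 = -17758*45 = -799110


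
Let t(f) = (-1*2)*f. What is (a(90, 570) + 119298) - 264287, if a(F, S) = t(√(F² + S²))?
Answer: -144989 - 60*√370 ≈ -1.4614e+5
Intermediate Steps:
t(f) = -2*f
a(F, S) = -2*√(F² + S²)
(a(90, 570) + 119298) - 264287 = (-2*√(90² + 570²) + 119298) - 264287 = (-2*√(8100 + 324900) + 119298) - 264287 = (-60*√370 + 119298) - 264287 = (119298 - 60*√370) - 264287 = -144989 - 60*√370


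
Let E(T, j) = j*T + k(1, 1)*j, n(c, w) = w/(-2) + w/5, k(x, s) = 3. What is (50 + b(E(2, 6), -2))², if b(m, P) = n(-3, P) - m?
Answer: 10609/25 ≈ 424.36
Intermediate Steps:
n(c, w) = -3*w/10 (n(c, w) = w*(-½) + w*(⅕) = -w/2 + w/5 = -3*w/10)
E(T, j) = 3*j + T*j (E(T, j) = j*T + 3*j = T*j + 3*j = 3*j + T*j)
b(m, P) = -m - 3*P/10 (b(m, P) = -3*P/10 - m = -m - 3*P/10)
(50 + b(E(2, 6), -2))² = (50 + (-6*(3 + 2) - 3/10*(-2)))² = (50 + (-6*5 + ⅗))² = (50 + (-1*30 + ⅗))² = (50 + (-30 + ⅗))² = (50 - 147/5)² = (103/5)² = 10609/25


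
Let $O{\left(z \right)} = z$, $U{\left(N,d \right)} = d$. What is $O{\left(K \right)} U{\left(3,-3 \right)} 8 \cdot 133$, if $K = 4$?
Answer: $-12768$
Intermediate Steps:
$O{\left(K \right)} U{\left(3,-3 \right)} 8 \cdot 133 = 4 \left(-3\right) 8 \cdot 133 = \left(-12\right) 8 \cdot 133 = \left(-96\right) 133 = -12768$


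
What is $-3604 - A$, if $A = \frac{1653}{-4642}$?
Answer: $- \frac{16728115}{4642} \approx -3603.6$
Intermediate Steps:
$A = - \frac{1653}{4642}$ ($A = 1653 \left(- \frac{1}{4642}\right) = - \frac{1653}{4642} \approx -0.3561$)
$-3604 - A = -3604 - - \frac{1653}{4642} = -3604 + \frac{1653}{4642} = - \frac{16728115}{4642}$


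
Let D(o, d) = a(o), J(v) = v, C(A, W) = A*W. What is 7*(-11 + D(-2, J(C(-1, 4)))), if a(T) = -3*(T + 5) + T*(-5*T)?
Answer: -280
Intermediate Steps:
a(T) = -15 - 5*T² - 3*T (a(T) = -3*(5 + T) - 5*T² = (-15 - 3*T) - 5*T² = -15 - 5*T² - 3*T)
D(o, d) = -15 - 5*o² - 3*o
7*(-11 + D(-2, J(C(-1, 4)))) = 7*(-11 + (-15 - 5*(-2)² - 3*(-2))) = 7*(-11 + (-15 - 5*4 + 6)) = 7*(-11 + (-15 - 20 + 6)) = 7*(-11 - 29) = 7*(-40) = -280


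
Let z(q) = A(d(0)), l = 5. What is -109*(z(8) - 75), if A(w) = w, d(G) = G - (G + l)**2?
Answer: 10900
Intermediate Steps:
d(G) = G - (5 + G)**2 (d(G) = G - (G + 5)**2 = G - (5 + G)**2)
z(q) = -25 (z(q) = 0 - (5 + 0)**2 = 0 - 1*5**2 = 0 - 1*25 = 0 - 25 = -25)
-109*(z(8) - 75) = -109*(-25 - 75) = -109*(-100) = 10900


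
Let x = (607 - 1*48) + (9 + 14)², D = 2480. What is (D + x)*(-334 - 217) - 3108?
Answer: -1969076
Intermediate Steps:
x = 1088 (x = (607 - 48) + 23² = 559 + 529 = 1088)
(D + x)*(-334 - 217) - 3108 = (2480 + 1088)*(-334 - 217) - 3108 = 3568*(-551) - 3108 = -1965968 - 3108 = -1969076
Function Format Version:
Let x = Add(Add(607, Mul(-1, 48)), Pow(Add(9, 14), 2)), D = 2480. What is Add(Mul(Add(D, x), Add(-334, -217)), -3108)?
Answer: -1969076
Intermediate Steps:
x = 1088 (x = Add(Add(607, -48), Pow(23, 2)) = Add(559, 529) = 1088)
Add(Mul(Add(D, x), Add(-334, -217)), -3108) = Add(Mul(Add(2480, 1088), Add(-334, -217)), -3108) = Add(Mul(3568, -551), -3108) = Add(-1965968, -3108) = -1969076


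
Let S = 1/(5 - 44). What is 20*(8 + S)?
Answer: 6220/39 ≈ 159.49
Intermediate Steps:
S = -1/39 (S = 1/(-39) = -1/39 ≈ -0.025641)
20*(8 + S) = 20*(8 - 1/39) = 20*(311/39) = 6220/39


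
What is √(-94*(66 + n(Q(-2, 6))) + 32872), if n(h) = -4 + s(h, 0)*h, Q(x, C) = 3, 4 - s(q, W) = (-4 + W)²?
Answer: 2*√7607 ≈ 174.44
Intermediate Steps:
s(q, W) = 4 - (-4 + W)²
n(h) = -4 - 12*h (n(h) = -4 + (4 - (-4 + 0)²)*h = -4 + (4 - 1*(-4)²)*h = -4 + (4 - 1*16)*h = -4 + (4 - 16)*h = -4 - 12*h)
√(-94*(66 + n(Q(-2, 6))) + 32872) = √(-94*(66 + (-4 - 12*3)) + 32872) = √(-94*(66 + (-4 - 36)) + 32872) = √(-94*(66 - 40) + 32872) = √(-94*26 + 32872) = √(-2444 + 32872) = √30428 = 2*√7607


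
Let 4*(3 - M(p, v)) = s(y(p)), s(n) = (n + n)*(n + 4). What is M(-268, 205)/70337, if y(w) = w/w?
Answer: 1/140674 ≈ 7.1086e-6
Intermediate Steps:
y(w) = 1
s(n) = 2*n*(4 + n) (s(n) = (2*n)*(4 + n) = 2*n*(4 + n))
M(p, v) = ½ (M(p, v) = 3 - (4 + 1)/2 = 3 - 5/2 = ½)
M(-268, 205)/70337 = (½)/70337 = (½)*(1/70337) = 1/140674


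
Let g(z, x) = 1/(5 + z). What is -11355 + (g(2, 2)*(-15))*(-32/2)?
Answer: -79245/7 ≈ -11321.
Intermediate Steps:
-11355 + (g(2, 2)*(-15))*(-32/2) = -11355 + (-15/(5 + 2))*(-32/2) = -11355 + (-15/7)*(-32*½) = -11355 + ((⅐)*(-15))*(-16) = -11355 - 15/7*(-16) = -11355 + 240/7 = -79245/7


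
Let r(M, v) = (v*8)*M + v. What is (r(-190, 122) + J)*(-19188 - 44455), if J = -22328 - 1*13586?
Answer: 14079868176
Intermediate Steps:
r(M, v) = v + 8*M*v (r(M, v) = (8*v)*M + v = 8*M*v + v = v + 8*M*v)
J = -35914 (J = -22328 - 13586 = -35914)
(r(-190, 122) + J)*(-19188 - 44455) = (122*(1 + 8*(-190)) - 35914)*(-19188 - 44455) = (122*(1 - 1520) - 35914)*(-63643) = (122*(-1519) - 35914)*(-63643) = (-185318 - 35914)*(-63643) = -221232*(-63643) = 14079868176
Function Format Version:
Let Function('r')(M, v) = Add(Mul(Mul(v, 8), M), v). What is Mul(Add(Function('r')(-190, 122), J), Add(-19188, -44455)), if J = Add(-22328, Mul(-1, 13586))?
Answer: 14079868176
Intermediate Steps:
Function('r')(M, v) = Add(v, Mul(8, M, v)) (Function('r')(M, v) = Add(Mul(Mul(8, v), M), v) = Add(Mul(8, M, v), v) = Add(v, Mul(8, M, v)))
J = -35914 (J = Add(-22328, -13586) = -35914)
Mul(Add(Function('r')(-190, 122), J), Add(-19188, -44455)) = Mul(Add(Mul(122, Add(1, Mul(8, -190))), -35914), Add(-19188, -44455)) = Mul(Add(Mul(122, Add(1, -1520)), -35914), -63643) = Mul(Add(Mul(122, -1519), -35914), -63643) = Mul(Add(-185318, -35914), -63643) = Mul(-221232, -63643) = 14079868176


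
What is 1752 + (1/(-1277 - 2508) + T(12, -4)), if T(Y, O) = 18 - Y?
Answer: 6654029/3785 ≈ 1758.0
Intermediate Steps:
1752 + (1/(-1277 - 2508) + T(12, -4)) = 1752 + (1/(-1277 - 2508) + (18 - 1*12)) = 1752 + (1/(-3785) + (18 - 12)) = 1752 + (-1/3785 + 6) = 1752 + 22709/3785 = 6654029/3785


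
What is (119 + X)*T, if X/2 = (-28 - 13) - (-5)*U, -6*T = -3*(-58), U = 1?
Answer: -1363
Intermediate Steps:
T = -29 (T = -(-1)*(-58)/2 = -⅙*174 = -29)
X = -72 (X = 2*((-28 - 13) - (-5)) = 2*(-41 - 1*(-5)) = 2*(-41 + 5) = 2*(-36) = -72)
(119 + X)*T = (119 - 72)*(-29) = 47*(-29) = -1363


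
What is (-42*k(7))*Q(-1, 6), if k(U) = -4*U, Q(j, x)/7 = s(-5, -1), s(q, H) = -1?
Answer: -8232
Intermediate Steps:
Q(j, x) = -7 (Q(j, x) = 7*(-1) = -7)
(-42*k(7))*Q(-1, 6) = -(-168)*7*(-7) = -42*(-28)*(-7) = 1176*(-7) = -8232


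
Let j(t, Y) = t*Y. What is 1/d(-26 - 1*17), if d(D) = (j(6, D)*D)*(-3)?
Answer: -1/33282 ≈ -3.0046e-5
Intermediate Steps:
j(t, Y) = Y*t
d(D) = -18*D² (d(D) = ((D*6)*D)*(-3) = ((6*D)*D)*(-3) = (6*D²)*(-3) = -18*D²)
1/d(-26 - 1*17) = 1/(-18*(-26 - 1*17)²) = 1/(-18*(-26 - 17)²) = 1/(-18*(-43)²) = 1/(-18*1849) = 1/(-33282) = -1/33282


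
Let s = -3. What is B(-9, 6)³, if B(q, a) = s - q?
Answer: 216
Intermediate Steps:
B(q, a) = -3 - q
B(-9, 6)³ = (-3 - 1*(-9))³ = (-3 + 9)³ = 6³ = 216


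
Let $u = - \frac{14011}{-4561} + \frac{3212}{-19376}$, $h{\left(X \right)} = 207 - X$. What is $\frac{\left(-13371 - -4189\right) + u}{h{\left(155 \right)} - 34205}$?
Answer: $\frac{202798163287}{754558759052} \approx 0.26876$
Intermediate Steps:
$u = \frac{64206801}{22093484}$ ($u = \left(-14011\right) \left(- \frac{1}{4561}\right) + 3212 \left(- \frac{1}{19376}\right) = \frac{14011}{4561} - \frac{803}{4844} = \frac{64206801}{22093484} \approx 2.9061$)
$\frac{\left(-13371 - -4189\right) + u}{h{\left(155 \right)} - 34205} = \frac{\left(-13371 - -4189\right) + \frac{64206801}{22093484}}{\left(207 - 155\right) - 34205} = \frac{\left(-13371 + 4189\right) + \frac{64206801}{22093484}}{\left(207 - 155\right) - 34205} = \frac{-9182 + \frac{64206801}{22093484}}{52 - 34205} = - \frac{202798163287}{22093484 \left(-34153\right)} = \left(- \frac{202798163287}{22093484}\right) \left(- \frac{1}{34153}\right) = \frac{202798163287}{754558759052}$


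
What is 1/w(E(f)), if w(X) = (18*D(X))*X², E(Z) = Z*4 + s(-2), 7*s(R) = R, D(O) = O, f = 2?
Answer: 343/2834352 ≈ 0.00012102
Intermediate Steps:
s(R) = R/7
E(Z) = -2/7 + 4*Z (E(Z) = Z*4 + (⅐)*(-2) = 4*Z - 2/7 = -2/7 + 4*Z)
w(X) = 18*X³ (w(X) = (18*X)*X² = 18*X³)
1/w(E(f)) = 1/(18*(-2/7 + 4*2)³) = 1/(18*(-2/7 + 8)³) = 1/(18*(54/7)³) = 1/(18*(157464/343)) = 1/(2834352/343) = 343/2834352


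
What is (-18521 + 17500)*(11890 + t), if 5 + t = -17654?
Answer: 5890149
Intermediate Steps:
t = -17659 (t = -5 - 17654 = -17659)
(-18521 + 17500)*(11890 + t) = (-18521 + 17500)*(11890 - 17659) = -1021*(-5769) = 5890149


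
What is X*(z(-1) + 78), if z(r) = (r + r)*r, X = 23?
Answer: 1840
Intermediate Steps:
z(r) = 2*r² (z(r) = (2*r)*r = 2*r²)
X*(z(-1) + 78) = 23*(2*(-1)² + 78) = 23*(2*1 + 78) = 23*(2 + 78) = 23*80 = 1840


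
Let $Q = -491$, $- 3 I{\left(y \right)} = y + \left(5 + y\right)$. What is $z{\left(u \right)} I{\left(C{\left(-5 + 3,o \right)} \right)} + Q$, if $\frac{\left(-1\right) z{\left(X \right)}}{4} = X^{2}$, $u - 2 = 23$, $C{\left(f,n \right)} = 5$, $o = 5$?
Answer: $12009$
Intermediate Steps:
$I{\left(y \right)} = - \frac{5}{3} - \frac{2 y}{3}$ ($I{\left(y \right)} = - \frac{y + \left(5 + y\right)}{3} = - \frac{5 + 2 y}{3} = - \frac{5}{3} - \frac{2 y}{3}$)
$u = 25$ ($u = 2 + 23 = 25$)
$z{\left(X \right)} = - 4 X^{2}$
$z{\left(u \right)} I{\left(C{\left(-5 + 3,o \right)} \right)} + Q = - 4 \cdot 25^{2} \left(- \frac{5}{3} - \frac{10}{3}\right) - 491 = \left(-4\right) 625 \left(- \frac{5}{3} - \frac{10}{3}\right) - 491 = \left(-2500\right) \left(-5\right) - 491 = 12500 - 491 = 12009$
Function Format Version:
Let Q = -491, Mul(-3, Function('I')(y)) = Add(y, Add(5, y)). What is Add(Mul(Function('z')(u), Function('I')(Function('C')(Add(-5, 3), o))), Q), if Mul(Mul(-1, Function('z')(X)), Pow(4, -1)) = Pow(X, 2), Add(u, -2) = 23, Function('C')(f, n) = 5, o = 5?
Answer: 12009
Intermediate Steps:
Function('I')(y) = Add(Rational(-5, 3), Mul(Rational(-2, 3), y)) (Function('I')(y) = Mul(Rational(-1, 3), Add(y, Add(5, y))) = Mul(Rational(-1, 3), Add(5, Mul(2, y))) = Add(Rational(-5, 3), Mul(Rational(-2, 3), y)))
u = 25 (u = Add(2, 23) = 25)
Function('z')(X) = Mul(-4, Pow(X, 2))
Add(Mul(Function('z')(u), Function('I')(Function('C')(Add(-5, 3), o))), Q) = Add(Mul(Mul(-4, Pow(25, 2)), Add(Rational(-5, 3), Mul(Rational(-2, 3), 5))), -491) = Add(Mul(Mul(-4, 625), Add(Rational(-5, 3), Rational(-10, 3))), -491) = Add(Mul(-2500, -5), -491) = Add(12500, -491) = 12009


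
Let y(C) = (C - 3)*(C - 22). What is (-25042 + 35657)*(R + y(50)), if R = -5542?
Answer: -44858990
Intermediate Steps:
y(C) = (-22 + C)*(-3 + C) (y(C) = (-3 + C)*(-22 + C) = (-22 + C)*(-3 + C))
(-25042 + 35657)*(R + y(50)) = (-25042 + 35657)*(-5542 + (66 + 50² - 25*50)) = 10615*(-5542 + (66 + 2500 - 1250)) = 10615*(-5542 + 1316) = 10615*(-4226) = -44858990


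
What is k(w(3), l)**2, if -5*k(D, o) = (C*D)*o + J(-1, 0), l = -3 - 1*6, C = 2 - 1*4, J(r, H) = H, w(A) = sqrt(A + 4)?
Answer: 2268/25 ≈ 90.720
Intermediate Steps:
w(A) = sqrt(4 + A)
C = -2 (C = 2 - 4 = -2)
l = -9 (l = -3 - 6 = -9)
k(D, o) = 2*D*o/5 (k(D, o) = -((-2*D)*o + 0)/5 = -(-2*D*o + 0)/5 = -(-2)*D*o/5 = 2*D*o/5)
k(w(3), l)**2 = ((2/5)*sqrt(4 + 3)*(-9))**2 = ((2/5)*sqrt(7)*(-9))**2 = (-18*sqrt(7)/5)**2 = 2268/25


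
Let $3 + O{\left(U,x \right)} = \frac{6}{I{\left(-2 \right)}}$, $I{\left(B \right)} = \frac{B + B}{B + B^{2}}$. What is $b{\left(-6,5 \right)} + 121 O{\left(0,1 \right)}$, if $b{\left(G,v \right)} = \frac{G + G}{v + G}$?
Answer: $-714$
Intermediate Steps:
$b{\left(G,v \right)} = \frac{2 G}{G + v}$
$I{\left(B \right)} = \frac{2 B}{B + B^{2}}$
$O{\left(U,x \right)} = -6$ ($O{\left(U,x \right)} = -3 + \frac{6}{2 \frac{1}{1 - 2}} = -3 + \frac{6}{2 \frac{1}{-1}} = -3 + \frac{6}{2 \left(-1\right)} = -3 + \frac{6}{-2} = -3 + 6 \left(- \frac{1}{2}\right) = -3 - 3 = -6$)
$b{\left(-6,5 \right)} + 121 O{\left(0,1 \right)} = 2 \left(-6\right) \frac{1}{-6 + 5} + 121 \left(-6\right) = 2 \left(-6\right) \frac{1}{-1} - 726 = 2 \left(-6\right) \left(-1\right) - 726 = 12 - 726 = -714$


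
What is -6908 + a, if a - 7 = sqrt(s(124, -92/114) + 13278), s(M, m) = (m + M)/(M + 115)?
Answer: -6901 + 4*sqrt(154019267598)/13623 ≈ -6785.8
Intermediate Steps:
s(M, m) = (M + m)/(115 + M)
a = 7 + 4*sqrt(154019267598)/13623 (a = 7 + sqrt((124 - 92/114)/(115 + 124) + 13278) = 7 + sqrt((124 - 92*1/114)/239 + 13278) = 7 + sqrt((124 - 46/57)/239 + 13278) = 7 + sqrt((1/239)*(7022/57) + 13278) = 7 + sqrt(7022/13623 + 13278) = 7 + sqrt(180893216/13623) = 7 + 4*sqrt(154019267598)/13623 ≈ 122.23)
-6908 + a = -6908 + (7 + 4*sqrt(154019267598)/13623) = -6901 + 4*sqrt(154019267598)/13623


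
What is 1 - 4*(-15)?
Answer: 61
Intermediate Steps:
1 - 4*(-15) = 1 + 60 = 61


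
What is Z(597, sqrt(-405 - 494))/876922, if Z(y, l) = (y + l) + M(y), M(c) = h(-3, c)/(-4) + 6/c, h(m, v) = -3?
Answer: 475817/698029912 + I*sqrt(899)/876922 ≈ 0.00068166 + 3.4192e-5*I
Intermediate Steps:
M(c) = 3/4 + 6/c (M(c) = -3/(-4) + 6/c = -3*(-1/4) + 6/c = 3/4 + 6/c)
Z(y, l) = 3/4 + l + y + 6/y (Z(y, l) = (y + l) + (3/4 + 6/y) = (l + y) + (3/4 + 6/y) = 3/4 + l + y + 6/y)
Z(597, sqrt(-405 - 494))/876922 = (3/4 + sqrt(-405 - 494) + 597 + 6/597)/876922 = (3/4 + sqrt(-899) + 597 + 6*(1/597))*(1/876922) = (3/4 + I*sqrt(899) + 597 + 2/199)*(1/876922) = (475817/796 + I*sqrt(899))*(1/876922) = 475817/698029912 + I*sqrt(899)/876922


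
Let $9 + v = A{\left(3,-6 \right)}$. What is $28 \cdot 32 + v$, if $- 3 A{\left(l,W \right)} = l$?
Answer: $886$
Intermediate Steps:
$A{\left(l,W \right)} = - \frac{l}{3}$
$v = -10$ ($v = -9 - 1 = -10$)
$28 \cdot 32 + v = 28 \cdot 32 - 10 = 896 - 10 = 886$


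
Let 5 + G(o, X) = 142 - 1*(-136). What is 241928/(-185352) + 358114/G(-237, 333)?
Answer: 920987497/702793 ≈ 1310.5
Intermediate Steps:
G(o, X) = 273 (G(o, X) = -5 + (142 - 1*(-136)) = -5 + (142 + 136) = -5 + 278 = 273)
241928/(-185352) + 358114/G(-237, 333) = 241928/(-185352) + 358114/273 = 241928*(-1/185352) + 358114*(1/273) = -30241/23169 + 358114/273 = 920987497/702793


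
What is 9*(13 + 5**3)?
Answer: 1242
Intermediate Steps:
9*(13 + 5**3) = 9*(13 + 125) = 9*138 = 1242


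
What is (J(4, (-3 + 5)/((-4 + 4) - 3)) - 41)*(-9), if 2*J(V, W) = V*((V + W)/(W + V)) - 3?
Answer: 729/2 ≈ 364.50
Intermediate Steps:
J(V, W) = -3/2 + V/2 (J(V, W) = (V*((V + W)/(W + V)) - 3)/2 = (V*((V + W)/(V + W)) - 3)/2 = (V*1 - 3)/2 = (V - 3)/2 = (-3 + V)/2 = -3/2 + V/2)
(J(4, (-3 + 5)/((-4 + 4) - 3)) - 41)*(-9) = ((-3/2 + (1/2)*4) - 41)*(-9) = ((-3/2 + 2) - 41)*(-9) = (1/2 - 41)*(-9) = -81/2*(-9) = 729/2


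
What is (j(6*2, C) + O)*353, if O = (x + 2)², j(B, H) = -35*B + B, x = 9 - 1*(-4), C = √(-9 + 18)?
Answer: -64599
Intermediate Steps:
C = 3 (C = √9 = 3)
x = 13 (x = 9 + 4 = 13)
j(B, H) = -34*B
O = 225 (O = (13 + 2)² = 15² = 225)
(j(6*2, C) + O)*353 = (-204*2 + 225)*353 = (-34*12 + 225)*353 = (-408 + 225)*353 = -183*353 = -64599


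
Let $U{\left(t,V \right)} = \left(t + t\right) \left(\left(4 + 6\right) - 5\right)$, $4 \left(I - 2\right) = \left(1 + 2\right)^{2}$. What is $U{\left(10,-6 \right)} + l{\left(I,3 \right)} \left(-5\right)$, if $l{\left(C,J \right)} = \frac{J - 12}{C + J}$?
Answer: $\frac{3080}{29} \approx 106.21$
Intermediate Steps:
$I = \frac{17}{4}$ ($I = 2 + \frac{\left(1 + 2\right)^{2}}{4} = 2 + \frac{3^{2}}{4} = 2 + \frac{1}{4} \cdot 9 = 2 + \frac{9}{4} = \frac{17}{4} \approx 4.25$)
$U{\left(t,V \right)} = 10 t$ ($U{\left(t,V \right)} = 2 t \left(10 - 5\right) = 2 t 5 = 10 t$)
$l{\left(C,J \right)} = \frac{-12 + J}{C + J}$
$U{\left(10,-6 \right)} + l{\left(I,3 \right)} \left(-5\right) = 10 \cdot 10 + \frac{-12 + 3}{\frac{17}{4} + 3} \left(-5\right) = 100 + \frac{1}{\frac{29}{4}} \left(-9\right) \left(-5\right) = 100 + \frac{4}{29} \left(-9\right) \left(-5\right) = 100 - - \frac{180}{29} = 100 + \frac{180}{29} = \frac{3080}{29}$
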